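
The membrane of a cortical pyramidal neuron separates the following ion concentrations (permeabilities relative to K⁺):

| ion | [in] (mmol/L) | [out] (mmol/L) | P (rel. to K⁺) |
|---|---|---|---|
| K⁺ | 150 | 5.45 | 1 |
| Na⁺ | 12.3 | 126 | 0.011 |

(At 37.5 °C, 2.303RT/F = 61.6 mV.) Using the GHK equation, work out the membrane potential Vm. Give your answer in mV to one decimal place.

-82.6 mV

Vm = 61.6 · log₁₀[(Σ P·[cation]ₒ + Σ P·[anion]ᵢ) / (Σ P·[cation]ᵢ + Σ P·[anion]ₒ)]
Numerator = 1×5.45 + 0.011×126 = 6.836
Denominator = 1×150 + 0.011×12.3 = 150.1
Vm = 61.6 · log₁₀(0.045532) = 61.6 × (-1.3417) = -82.65 mV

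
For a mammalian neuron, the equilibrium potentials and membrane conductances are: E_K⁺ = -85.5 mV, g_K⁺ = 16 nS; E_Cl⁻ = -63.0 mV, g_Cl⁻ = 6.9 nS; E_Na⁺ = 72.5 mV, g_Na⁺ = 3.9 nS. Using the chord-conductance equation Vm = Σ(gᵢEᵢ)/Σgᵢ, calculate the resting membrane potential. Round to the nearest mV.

-57 mV

Σ gᵢEᵢ = 16·(-85.5) + 6.9·(-63.0) + 3.9·(72.5) = -1519.95
Σ gᵢ = 16 + 6.9 + 3.9 = 26.8
Vm = -1519.95 / 26.8 = -56.71 mV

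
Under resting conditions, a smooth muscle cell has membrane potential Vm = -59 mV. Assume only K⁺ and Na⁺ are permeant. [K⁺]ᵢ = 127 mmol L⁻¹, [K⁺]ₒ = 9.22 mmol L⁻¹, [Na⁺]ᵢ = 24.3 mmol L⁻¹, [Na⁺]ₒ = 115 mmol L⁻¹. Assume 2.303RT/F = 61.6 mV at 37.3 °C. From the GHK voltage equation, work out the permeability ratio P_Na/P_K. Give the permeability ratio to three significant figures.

Let α = P_Na/P_K. GHK: Vm = 61.6·log₁₀[(Kₒ + α·Naₒ)/(Kᵢ + α·Naᵢ)].
10^(Vm/61.6) = 10^(-59.0/61.6) = 0.11021
So 0.11021·(Kᵢ + α·Naᵢ) = Kₒ + α·Naₒ → α = (0.11021·127.0 − 9.22) / (115.0 − 0.11021·24.3)
α = (14 − 9.22) / (115.0 − 2.678) = 4.776/112.3 = 0.04252

0.0425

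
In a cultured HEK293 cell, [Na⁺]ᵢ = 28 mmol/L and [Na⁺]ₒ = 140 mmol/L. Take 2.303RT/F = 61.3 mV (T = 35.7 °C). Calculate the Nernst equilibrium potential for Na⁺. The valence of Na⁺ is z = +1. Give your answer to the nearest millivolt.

E = (61.3/z) · log₁₀([Na⁺]_out/[Na⁺]_in) with z = +1.
= (61.3/1) · log₁₀(140/28) = 61.30 · log₁₀(5)
= 61.30 · (0.6990) = 42.85 mV

43 mV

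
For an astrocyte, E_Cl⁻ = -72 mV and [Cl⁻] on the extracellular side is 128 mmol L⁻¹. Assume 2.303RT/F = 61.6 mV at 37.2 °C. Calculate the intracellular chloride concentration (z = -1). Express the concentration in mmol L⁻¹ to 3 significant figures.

Nernst: E = (61.6/-1) · log₁₀([out]/[in]), so log₁₀([out]/[in]) = -72.0 × -1 / 61.6 = 1.1688.
[out]/[in] = 10^(1.1688) = 14.75.
[in] = 128 / 14.75 = 8.677 mmol L⁻¹.

8.68 mmol L⁻¹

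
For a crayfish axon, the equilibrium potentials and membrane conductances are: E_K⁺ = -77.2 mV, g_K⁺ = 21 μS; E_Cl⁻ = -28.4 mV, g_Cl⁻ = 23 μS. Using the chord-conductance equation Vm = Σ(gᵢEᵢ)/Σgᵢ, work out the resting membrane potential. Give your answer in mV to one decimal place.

-51.7 mV

Σ gᵢEᵢ = 21·(-77.2) + 23·(-28.4) = -2274.40
Σ gᵢ = 21 + 23 = 44
Vm = -2274.40 / 44 = -51.69 mV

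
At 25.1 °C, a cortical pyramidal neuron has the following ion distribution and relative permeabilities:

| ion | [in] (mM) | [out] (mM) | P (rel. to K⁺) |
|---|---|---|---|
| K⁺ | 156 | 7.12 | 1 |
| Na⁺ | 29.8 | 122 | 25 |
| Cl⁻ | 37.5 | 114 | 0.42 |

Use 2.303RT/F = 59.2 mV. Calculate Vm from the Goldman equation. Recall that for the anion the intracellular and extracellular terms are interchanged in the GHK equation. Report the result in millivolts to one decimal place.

Vm = 59.2 · log₁₀[(Σ P·[cation]ₒ + Σ P·[anion]ᵢ) / (Σ P·[cation]ᵢ + Σ P·[anion]ₒ)]
Numerator = 1×7.12 + 25×122 + 0.42×37.5 = 3073
Denominator = 1×156 + 25×29.8 + 0.42×114 = 948.9
Vm = 59.2 · log₁₀(3.2384) = 59.2 × (0.5103) = 30.21 mV

30.2 mV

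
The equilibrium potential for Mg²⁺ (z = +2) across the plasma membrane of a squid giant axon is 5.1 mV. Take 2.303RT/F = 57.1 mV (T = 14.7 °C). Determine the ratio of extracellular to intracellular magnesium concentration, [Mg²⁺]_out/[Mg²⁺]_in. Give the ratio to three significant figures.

log₁₀([out]/[in]) = E·z/(57.1) = 5.1 × 2 / 57.1 = 0.1786
[out]/[in] = 10^(0.1786) = 1.509

1.51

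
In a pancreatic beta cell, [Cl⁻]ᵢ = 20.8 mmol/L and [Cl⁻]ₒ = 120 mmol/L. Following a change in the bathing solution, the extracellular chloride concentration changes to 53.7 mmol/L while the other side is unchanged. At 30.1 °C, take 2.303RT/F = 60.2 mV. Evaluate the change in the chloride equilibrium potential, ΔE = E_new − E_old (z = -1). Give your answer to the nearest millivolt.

21 mV

E_old = (60.2/-1)·log₁₀(120/20.8) = -45.82 mV
E_new = (60.2/-1)·log₁₀(53.7/20.8) = -24.80 mV
ΔE = -24.80 − (-45.82) = 21.02 mV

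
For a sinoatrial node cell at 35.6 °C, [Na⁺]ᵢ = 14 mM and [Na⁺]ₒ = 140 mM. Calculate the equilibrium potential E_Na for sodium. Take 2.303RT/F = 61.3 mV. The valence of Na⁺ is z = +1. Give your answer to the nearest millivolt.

E = (61.3/z) · log₁₀([Na⁺]_out/[Na⁺]_in) with z = +1.
= (61.3/1) · log₁₀(140/14) = 61.30 · log₁₀(10)
= 61.30 · (1.0000) = 61.30 mV

61 mV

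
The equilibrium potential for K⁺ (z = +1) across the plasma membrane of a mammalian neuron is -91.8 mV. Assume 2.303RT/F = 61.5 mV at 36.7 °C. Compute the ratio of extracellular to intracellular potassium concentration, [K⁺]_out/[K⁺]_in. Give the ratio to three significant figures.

0.0322

log₁₀([out]/[in]) = E·z/(61.5) = -91.8 × 1 / 61.5 = -1.4927
[out]/[in] = 10^(-1.4927) = 0.03216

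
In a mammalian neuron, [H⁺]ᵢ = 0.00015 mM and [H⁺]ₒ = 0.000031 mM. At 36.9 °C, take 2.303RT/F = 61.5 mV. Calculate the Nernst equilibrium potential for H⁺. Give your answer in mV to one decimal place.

-42.1 mV

E = (61.5/z) · log₁₀([H⁺]_out/[H⁺]_in) with z = +1.
= (61.5/1) · log₁₀(0.000031/0.00015) = 61.50 · log₁₀(0.2067)
= 61.50 · (-0.6847) = -42.11 mV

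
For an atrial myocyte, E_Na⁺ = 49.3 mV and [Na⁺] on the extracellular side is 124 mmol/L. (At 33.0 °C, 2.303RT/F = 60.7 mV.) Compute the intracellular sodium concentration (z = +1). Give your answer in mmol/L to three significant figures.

19.1 mmol/L

Nernst: E = (60.7/1) · log₁₀([out]/[in]), so log₁₀([out]/[in]) = 49.3 × 1 / 60.7 = 0.8122.
[out]/[in] = 10^(0.8122) = 6.489.
[in] = 124 / 6.489 = 19.11 mmol/L.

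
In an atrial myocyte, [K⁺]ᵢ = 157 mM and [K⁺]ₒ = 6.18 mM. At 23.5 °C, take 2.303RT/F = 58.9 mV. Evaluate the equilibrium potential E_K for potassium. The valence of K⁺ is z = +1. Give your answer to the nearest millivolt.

E = (58.9/z) · log₁₀([K⁺]_out/[K⁺]_in) with z = +1.
= (58.9/1) · log₁₀(6.18/157) = 58.90 · log₁₀(0.03936)
= 58.90 · (-1.4049) = -82.75 mV

-83 mV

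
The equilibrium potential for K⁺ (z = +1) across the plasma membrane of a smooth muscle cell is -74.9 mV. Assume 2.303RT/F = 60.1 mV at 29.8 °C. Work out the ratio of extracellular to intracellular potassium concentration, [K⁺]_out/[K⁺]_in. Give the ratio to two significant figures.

0.057

log₁₀([out]/[in]) = E·z/(60.1) = -74.9 × 1 / 60.1 = -1.2463
[out]/[in] = 10^(-1.2463) = 0.05672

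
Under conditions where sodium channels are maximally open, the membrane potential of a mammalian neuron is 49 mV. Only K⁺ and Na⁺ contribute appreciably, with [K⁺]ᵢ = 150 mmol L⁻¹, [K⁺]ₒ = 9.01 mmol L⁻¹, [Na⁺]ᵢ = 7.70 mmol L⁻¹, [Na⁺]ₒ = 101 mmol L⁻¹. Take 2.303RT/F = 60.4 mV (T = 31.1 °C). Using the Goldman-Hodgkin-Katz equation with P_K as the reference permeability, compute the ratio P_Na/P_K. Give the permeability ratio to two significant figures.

19

Let α = P_Na/P_K. GHK: Vm = 60.4·log₁₀[(Kₒ + α·Naₒ)/(Kᵢ + α·Naᵢ)].
10^(Vm/60.4) = 10^(49.0/60.4) = 6.4753
So 6.4753·(Kᵢ + α·Naᵢ) = Kₒ + α·Naₒ → α = (6.4753·150.0 − 9.01) / (101.0 − 6.4753·7.7)
α = (971.3 − 9.01) / (101.0 − 49.86) = 962.3/51.14 = 18.82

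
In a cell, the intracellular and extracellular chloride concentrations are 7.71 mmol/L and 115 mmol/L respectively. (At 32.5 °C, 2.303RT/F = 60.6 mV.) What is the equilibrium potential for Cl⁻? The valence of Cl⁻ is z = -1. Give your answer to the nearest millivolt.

-71 mV

E = (60.6/z) · log₁₀([Cl⁻]_out/[Cl⁻]_in) with z = -1.
For an anion, dividing by z = -1 reverses the sign.
= (60.6/-1) · log₁₀(115/7.71) = -60.60 · log₁₀(14.92)
= -60.60 · (1.1736) = -71.12 mV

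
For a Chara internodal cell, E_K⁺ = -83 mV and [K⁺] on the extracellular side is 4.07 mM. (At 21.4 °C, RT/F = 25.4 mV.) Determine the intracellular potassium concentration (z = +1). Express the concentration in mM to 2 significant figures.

110 mM

Nernst: E = (25.4/1) · ln([out]/[in]), so ln([out]/[in]) = -83.0 × 1 / 25.4 = -3.2677.
[out]/[in] = e^(-3.2677) = 0.03809.
[in] = 4.07 / 0.03809 = 106.8 mM.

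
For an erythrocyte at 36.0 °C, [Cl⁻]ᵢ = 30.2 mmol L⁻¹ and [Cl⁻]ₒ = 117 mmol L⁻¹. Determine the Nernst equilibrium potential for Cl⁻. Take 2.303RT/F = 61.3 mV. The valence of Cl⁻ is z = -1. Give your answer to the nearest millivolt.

-36 mV

E = (61.3/z) · log₁₀([Cl⁻]_out/[Cl⁻]_in) with z = -1.
For an anion, dividing by z = -1 reverses the sign.
= (61.3/-1) · log₁₀(117/30.2) = -61.30 · log₁₀(3.874)
= -61.30 · (0.5882) = -36.06 mV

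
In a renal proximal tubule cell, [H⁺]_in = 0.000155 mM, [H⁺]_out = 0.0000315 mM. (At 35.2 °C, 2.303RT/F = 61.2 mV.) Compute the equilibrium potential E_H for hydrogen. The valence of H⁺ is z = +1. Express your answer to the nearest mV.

E = (61.2/z) · log₁₀([H⁺]_out/[H⁺]_in) with z = +1.
= (61.2/1) · log₁₀(0.0000315/0.000155) = 61.20 · log₁₀(0.2032)
= 61.20 · (-0.6920) = -42.35 mV

-42 mV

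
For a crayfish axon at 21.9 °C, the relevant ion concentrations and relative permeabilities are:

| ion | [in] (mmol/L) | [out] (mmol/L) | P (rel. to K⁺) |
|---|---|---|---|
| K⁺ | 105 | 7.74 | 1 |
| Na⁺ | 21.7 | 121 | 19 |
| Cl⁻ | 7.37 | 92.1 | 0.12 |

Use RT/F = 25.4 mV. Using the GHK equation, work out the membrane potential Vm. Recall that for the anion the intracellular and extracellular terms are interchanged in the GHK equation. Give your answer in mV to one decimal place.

37.4 mV

Vm = 25.4 · ln[(Σ P·[cation]ₒ + Σ P·[anion]ᵢ) / (Σ P·[cation]ᵢ + Σ P·[anion]ₒ)]
Numerator = 1×7.74 + 19×121 + 0.12×7.37 = 2308
Denominator = 1×105 + 19×21.7 + 0.12×92.1 = 528.4
Vm = 25.4 · ln(4.3676) = 25.4 × (1.4742) = 37.44 mV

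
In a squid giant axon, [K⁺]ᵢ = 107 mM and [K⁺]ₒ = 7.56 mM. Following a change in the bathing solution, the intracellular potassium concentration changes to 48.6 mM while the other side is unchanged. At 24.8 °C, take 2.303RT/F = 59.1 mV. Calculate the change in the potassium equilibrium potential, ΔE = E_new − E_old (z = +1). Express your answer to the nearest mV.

20 mV

E_old = (59.1/1)·log₁₀(7.56/107) = -68.02 mV
E_new = (59.1/1)·log₁₀(7.56/48.6) = -47.76 mV
ΔE = -47.76 − (-68.02) = 20.26 mV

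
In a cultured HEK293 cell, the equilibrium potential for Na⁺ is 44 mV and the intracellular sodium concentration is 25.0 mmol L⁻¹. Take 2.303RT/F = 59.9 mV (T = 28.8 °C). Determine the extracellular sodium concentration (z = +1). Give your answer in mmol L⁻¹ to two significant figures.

140 mmol L⁻¹

Nernst: E = (59.9/1) · log₁₀([out]/[in]), so log₁₀([out]/[in]) = 44.0 × 1 / 59.9 = 0.7346.
[out]/[in] = 10^(0.7346) = 5.427.
[out] = 5.427 × 25.0 = 135.7 mmol L⁻¹.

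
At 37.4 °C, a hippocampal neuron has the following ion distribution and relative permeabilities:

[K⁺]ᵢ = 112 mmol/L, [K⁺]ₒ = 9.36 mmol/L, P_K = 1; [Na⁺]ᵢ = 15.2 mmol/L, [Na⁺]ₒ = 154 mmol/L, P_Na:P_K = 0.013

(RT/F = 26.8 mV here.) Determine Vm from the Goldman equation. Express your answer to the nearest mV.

-61 mV

Vm = 26.8 · ln[(Σ P·[cation]ₒ + Σ P·[anion]ᵢ) / (Σ P·[cation]ᵢ + Σ P·[anion]ₒ)]
Numerator = 1×9.36 + 0.013×154 = 11.36
Denominator = 1×112 + 0.013×15.2 = 112.2
Vm = 26.8 · ln(0.10127) = 26.8 × (-2.2900) = -61.37 mV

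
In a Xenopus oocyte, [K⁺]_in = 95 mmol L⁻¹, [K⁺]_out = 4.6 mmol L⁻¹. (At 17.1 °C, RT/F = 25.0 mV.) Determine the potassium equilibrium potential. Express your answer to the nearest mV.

E = (25.0/z) · ln([K⁺]_out/[K⁺]_in) with z = +1.
= (25.0/1) · ln(4.6/95) = 25.00 · ln(0.04842)
= 25.00 · (-3.0278) = -75.70 mV

-76 mV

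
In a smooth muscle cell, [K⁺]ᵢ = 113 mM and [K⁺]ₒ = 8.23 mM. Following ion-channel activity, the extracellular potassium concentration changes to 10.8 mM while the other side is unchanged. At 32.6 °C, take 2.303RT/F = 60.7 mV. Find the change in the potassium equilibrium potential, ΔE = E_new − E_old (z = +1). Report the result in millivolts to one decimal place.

7.2 mV

E_old = (60.7/1)·log₁₀(8.23/113) = -69.06 mV
E_new = (60.7/1)·log₁₀(10.8/113) = -61.89 mV
ΔE = -61.89 − (-69.06) = 7.16 mV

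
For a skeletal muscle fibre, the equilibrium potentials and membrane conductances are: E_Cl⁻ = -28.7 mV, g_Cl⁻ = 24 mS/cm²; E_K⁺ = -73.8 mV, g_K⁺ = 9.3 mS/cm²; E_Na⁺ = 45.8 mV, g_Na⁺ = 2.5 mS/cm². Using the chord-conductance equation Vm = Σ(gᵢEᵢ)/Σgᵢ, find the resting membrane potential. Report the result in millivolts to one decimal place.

Σ gᵢEᵢ = 24·(-28.7) + 9.3·(-73.8) + 2.5·(45.8) = -1260.64
Σ gᵢ = 24 + 9.3 + 2.5 = 35.8
Vm = -1260.64 / 35.8 = -35.21 mV

-35.2 mV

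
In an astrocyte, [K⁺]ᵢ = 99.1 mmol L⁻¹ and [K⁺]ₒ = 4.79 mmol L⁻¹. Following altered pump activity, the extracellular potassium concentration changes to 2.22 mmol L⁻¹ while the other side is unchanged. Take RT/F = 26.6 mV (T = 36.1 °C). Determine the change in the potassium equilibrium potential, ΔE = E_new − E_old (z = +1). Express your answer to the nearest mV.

-20 mV

E_old = (26.6/1)·ln(4.79/99.1) = -80.59 mV
E_new = (26.6/1)·ln(2.22/99.1) = -101.04 mV
ΔE = -101.04 − (-80.59) = -20.46 mV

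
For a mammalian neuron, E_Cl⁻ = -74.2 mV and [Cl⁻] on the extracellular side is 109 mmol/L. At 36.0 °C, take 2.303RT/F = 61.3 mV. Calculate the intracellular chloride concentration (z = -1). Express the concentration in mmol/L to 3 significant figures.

Nernst: E = (61.3/-1) · log₁₀([out]/[in]), so log₁₀([out]/[in]) = -74.2 × -1 / 61.3 = 1.2104.
[out]/[in] = 10^(1.2104) = 16.23.
[in] = 109 / 16.23 = 6.714 mmol/L.

6.71 mmol/L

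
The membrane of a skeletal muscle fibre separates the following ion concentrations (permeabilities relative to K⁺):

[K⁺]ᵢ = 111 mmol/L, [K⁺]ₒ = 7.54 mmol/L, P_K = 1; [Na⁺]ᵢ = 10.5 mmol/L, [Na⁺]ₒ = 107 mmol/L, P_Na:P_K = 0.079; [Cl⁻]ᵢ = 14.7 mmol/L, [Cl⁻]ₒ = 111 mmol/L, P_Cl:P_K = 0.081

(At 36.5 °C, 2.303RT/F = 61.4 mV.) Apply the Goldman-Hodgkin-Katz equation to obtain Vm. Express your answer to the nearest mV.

-52 mV

Vm = 61.4 · log₁₀[(Σ P·[cation]ₒ + Σ P·[anion]ᵢ) / (Σ P·[cation]ᵢ + Σ P·[anion]ₒ)]
Numerator = 1×7.54 + 0.079×107 + 0.081×14.7 = 17.18
Denominator = 1×111 + 0.079×10.5 + 0.081×111 = 120.8
Vm = 61.4 · log₁₀(0.14223) = 61.4 × (-0.8470) = -52.01 mV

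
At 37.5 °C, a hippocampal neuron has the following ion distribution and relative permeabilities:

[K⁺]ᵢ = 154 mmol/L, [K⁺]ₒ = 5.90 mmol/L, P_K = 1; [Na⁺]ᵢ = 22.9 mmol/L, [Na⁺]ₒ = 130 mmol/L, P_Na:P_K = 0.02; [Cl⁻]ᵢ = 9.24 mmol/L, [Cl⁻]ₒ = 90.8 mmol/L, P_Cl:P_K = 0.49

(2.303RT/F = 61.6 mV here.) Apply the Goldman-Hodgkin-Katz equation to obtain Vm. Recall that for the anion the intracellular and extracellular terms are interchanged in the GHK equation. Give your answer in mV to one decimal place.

Vm = 61.6 · log₁₀[(Σ P·[cation]ₒ + Σ P·[anion]ᵢ) / (Σ P·[cation]ᵢ + Σ P·[anion]ₒ)]
Numerator = 1×5.90 + 0.02×130 + 0.49×9.24 = 13.03
Denominator = 1×154 + 0.02×22.9 + 0.49×90.8 = 198.9
Vm = 61.6 · log₁₀(0.065482) = 61.6 × (-1.1839) = -72.93 mV

-72.9 mV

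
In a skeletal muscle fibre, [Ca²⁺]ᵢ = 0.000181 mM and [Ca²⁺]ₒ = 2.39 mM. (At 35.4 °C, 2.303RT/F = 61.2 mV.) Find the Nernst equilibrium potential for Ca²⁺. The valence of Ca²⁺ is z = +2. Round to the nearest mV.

E = (61.2/z) · log₁₀([Ca²⁺]_out/[Ca²⁺]_in) with z = +2.
= (61.2/2) · log₁₀(2.39/0.000181) = 30.60 · log₁₀(1.32e+04)
= 30.60 · (4.1207) = 126.09 mV

126 mV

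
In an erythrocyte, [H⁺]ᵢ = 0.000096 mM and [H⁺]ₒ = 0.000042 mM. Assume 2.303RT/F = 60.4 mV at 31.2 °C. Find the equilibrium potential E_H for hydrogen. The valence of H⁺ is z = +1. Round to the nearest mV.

E = (60.4/z) · log₁₀([H⁺]_out/[H⁺]_in) with z = +1.
= (60.4/1) · log₁₀(0.000042/0.000096) = 60.40 · log₁₀(0.4375)
= 60.40 · (-0.3590) = -21.68 mV

-22 mV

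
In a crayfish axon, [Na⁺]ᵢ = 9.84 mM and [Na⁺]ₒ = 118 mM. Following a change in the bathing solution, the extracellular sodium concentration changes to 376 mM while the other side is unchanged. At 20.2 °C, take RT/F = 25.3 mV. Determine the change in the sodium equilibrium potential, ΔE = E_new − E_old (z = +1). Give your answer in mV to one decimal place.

29.3 mV

E_old = (25.3/1)·ln(118/9.84) = 62.85 mV
E_new = (25.3/1)·ln(376/9.84) = 92.17 mV
ΔE = 92.17 − (62.85) = 29.32 mV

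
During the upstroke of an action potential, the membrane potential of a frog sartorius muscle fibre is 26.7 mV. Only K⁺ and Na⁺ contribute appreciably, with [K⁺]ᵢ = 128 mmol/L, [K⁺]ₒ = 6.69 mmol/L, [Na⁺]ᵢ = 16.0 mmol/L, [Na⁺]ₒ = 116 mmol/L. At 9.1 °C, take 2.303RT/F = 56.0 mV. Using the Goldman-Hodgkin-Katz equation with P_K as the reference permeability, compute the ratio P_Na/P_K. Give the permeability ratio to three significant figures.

5.54

Let α = P_Na/P_K. GHK: Vm = 56.0·log₁₀[(Kₒ + α·Naₒ)/(Kᵢ + α·Naᵢ)].
10^(Vm/56.0) = 10^(26.7/56.0) = 2.9977
So 2.9977·(Kᵢ + α·Naᵢ) = Kₒ + α·Naₒ → α = (2.9977·128.0 − 6.69) / (116.0 − 2.9977·16.0)
α = (383.7 − 6.69) / (116.0 − 47.96) = 377/68.04 = 5.541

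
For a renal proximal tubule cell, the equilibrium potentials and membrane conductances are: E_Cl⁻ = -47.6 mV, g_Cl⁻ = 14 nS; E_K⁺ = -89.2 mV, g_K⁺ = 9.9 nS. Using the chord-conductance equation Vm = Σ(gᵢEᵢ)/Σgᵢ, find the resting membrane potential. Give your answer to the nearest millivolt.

Σ gᵢEᵢ = 14·(-47.6) + 9.9·(-89.2) = -1549.48
Σ gᵢ = 14 + 9.9 = 23.9
Vm = -1549.48 / 23.9 = -64.83 mV

-65 mV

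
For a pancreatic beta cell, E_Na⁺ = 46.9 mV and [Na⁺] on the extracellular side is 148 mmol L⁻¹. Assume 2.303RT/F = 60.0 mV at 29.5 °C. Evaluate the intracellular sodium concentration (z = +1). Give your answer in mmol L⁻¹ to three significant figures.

24.5 mmol L⁻¹

Nernst: E = (60.0/1) · log₁₀([out]/[in]), so log₁₀([out]/[in]) = 46.9 × 1 / 60.0 = 0.7817.
[out]/[in] = 10^(0.7817) = 6.049.
[in] = 148 / 6.049 = 24.47 mmol L⁻¹.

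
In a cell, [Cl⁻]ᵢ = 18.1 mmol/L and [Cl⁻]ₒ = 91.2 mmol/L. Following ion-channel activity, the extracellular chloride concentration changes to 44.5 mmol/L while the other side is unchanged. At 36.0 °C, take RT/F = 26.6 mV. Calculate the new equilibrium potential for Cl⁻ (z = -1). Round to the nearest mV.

-24 mV

After the shift: [Cl⁻]_out = 44.5, [Cl⁻]_in = 18.1 mmol/L.
E_new = (26.6/-1)·ln(44.5/18.1) = -26.60 · (0.8996) = -23.93 mV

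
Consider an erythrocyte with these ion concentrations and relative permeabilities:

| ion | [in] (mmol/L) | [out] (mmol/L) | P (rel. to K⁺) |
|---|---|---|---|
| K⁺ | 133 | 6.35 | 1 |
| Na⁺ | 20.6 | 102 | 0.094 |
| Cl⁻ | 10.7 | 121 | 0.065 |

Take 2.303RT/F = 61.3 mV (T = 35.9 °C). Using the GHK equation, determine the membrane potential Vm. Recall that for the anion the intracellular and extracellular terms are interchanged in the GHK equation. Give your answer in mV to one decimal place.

-57.2 mV

Vm = 61.3 · log₁₀[(Σ P·[cation]ₒ + Σ P·[anion]ᵢ) / (Σ P·[cation]ᵢ + Σ P·[anion]ₒ)]
Numerator = 1×6.35 + 0.094×102 + 0.065×10.7 = 16.63
Denominator = 1×133 + 0.094×20.6 + 0.065×121 = 142.8
Vm = 61.3 · log₁₀(0.11648) = 61.3 × (-0.9337) = -57.24 mV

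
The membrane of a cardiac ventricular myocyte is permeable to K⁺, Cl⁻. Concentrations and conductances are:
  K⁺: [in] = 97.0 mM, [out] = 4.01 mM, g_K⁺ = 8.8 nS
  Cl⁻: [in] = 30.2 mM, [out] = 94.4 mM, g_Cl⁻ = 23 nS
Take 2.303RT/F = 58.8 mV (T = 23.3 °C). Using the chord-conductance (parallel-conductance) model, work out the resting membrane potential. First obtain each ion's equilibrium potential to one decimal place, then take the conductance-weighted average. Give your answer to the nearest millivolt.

-44 mV

E_K⁺ = (58.8/1)·log₁₀(4.01/97.0) = -81.4 mV
E_Cl⁻ = (58.8/-1)·log₁₀(94.4/30.2) = -29.1 mV
Vm = (Σ gᵢEᵢ)/(Σ gᵢ) = (8.8·-81.4 + 23·-29.1) / (8.8 + 23)
= -1385.62 / 31.8 = -43.57 mV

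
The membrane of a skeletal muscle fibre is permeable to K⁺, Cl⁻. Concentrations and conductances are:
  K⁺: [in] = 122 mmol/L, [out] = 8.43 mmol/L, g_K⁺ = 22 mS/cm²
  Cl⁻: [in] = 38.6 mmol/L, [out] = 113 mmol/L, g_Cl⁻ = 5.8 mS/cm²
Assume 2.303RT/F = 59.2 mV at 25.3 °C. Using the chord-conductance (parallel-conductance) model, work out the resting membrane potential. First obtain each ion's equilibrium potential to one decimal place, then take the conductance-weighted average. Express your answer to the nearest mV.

-60 mV

E_K⁺ = (59.2/1)·log₁₀(8.43/122) = -68.7 mV
E_Cl⁻ = (59.2/-1)·log₁₀(113/38.6) = -27.6 mV
Vm = (Σ gᵢEᵢ)/(Σ gᵢ) = (22·-68.7 + 5.8·-27.6) / (22 + 5.8)
= -1671.48 / 27.8 = -60.13 mV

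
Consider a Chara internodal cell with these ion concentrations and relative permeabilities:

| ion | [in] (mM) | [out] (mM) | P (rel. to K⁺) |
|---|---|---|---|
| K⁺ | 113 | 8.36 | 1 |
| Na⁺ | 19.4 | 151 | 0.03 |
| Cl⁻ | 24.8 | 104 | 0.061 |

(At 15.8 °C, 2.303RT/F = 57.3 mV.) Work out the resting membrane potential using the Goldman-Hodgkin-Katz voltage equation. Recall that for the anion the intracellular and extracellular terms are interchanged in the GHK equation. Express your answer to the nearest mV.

-53 mV

Vm = 57.3 · log₁₀[(Σ P·[cation]ₒ + Σ P·[anion]ᵢ) / (Σ P·[cation]ᵢ + Σ P·[anion]ₒ)]
Numerator = 1×8.36 + 0.03×151 + 0.061×24.8 = 14.4
Denominator = 1×113 + 0.03×19.4 + 0.061×104 = 119.9
Vm = 57.3 · log₁₀(0.1201) = 57.3 × (-0.9205) = -52.74 mV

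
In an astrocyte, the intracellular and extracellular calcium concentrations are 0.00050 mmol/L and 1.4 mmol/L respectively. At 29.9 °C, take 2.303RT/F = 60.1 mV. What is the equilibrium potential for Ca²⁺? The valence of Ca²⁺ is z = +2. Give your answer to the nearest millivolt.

104 mV

E = (60.1/z) · log₁₀([Ca²⁺]_out/[Ca²⁺]_in) with z = +2.
= (60.1/2) · log₁₀(1.4/0.00050) = 30.05 · log₁₀(2800)
= 30.05 · (3.4472) = 103.59 mV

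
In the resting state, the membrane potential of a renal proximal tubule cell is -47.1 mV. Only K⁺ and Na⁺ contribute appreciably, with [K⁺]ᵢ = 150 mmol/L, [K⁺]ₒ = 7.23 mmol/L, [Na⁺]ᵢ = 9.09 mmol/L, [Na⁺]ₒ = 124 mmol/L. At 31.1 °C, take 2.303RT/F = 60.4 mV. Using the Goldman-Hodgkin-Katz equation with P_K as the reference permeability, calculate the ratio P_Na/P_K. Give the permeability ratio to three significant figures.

Let α = P_Na/P_K. GHK: Vm = 60.4·log₁₀[(Kₒ + α·Naₒ)/(Kᵢ + α·Naᵢ)].
10^(Vm/60.4) = 10^(-47.1/60.4) = 0.16603
So 0.16603·(Kᵢ + α·Naᵢ) = Kₒ + α·Naₒ → α = (0.16603·150.0 − 7.23) / (124.0 − 0.16603·9.09)
α = (24.91 − 7.23) / (124.0 − 1.509) = 17.68/122.5 = 0.1443

0.144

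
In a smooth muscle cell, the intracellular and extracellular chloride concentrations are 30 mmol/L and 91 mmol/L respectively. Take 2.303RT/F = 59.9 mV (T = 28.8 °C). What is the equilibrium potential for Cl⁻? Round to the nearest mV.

-29 mV

E = (59.9/z) · log₁₀([Cl⁻]_out/[Cl⁻]_in) with z = -1.
For an anion, dividing by z = -1 reverses the sign.
= (59.9/-1) · log₁₀(91/30) = -59.90 · log₁₀(3.033)
= -59.90 · (0.4819) = -28.87 mV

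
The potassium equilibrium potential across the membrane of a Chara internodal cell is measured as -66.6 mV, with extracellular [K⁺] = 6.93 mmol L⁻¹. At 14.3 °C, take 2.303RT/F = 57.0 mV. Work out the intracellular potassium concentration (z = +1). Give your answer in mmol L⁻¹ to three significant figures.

102 mmol L⁻¹

Nernst: E = (57.0/1) · log₁₀([out]/[in]), so log₁₀([out]/[in]) = -66.6 × 1 / 57.0 = -1.1684.
[out]/[in] = 10^(-1.1684) = 0.06785.
[in] = 6.93 / 0.06785 = 102.1 mmol L⁻¹.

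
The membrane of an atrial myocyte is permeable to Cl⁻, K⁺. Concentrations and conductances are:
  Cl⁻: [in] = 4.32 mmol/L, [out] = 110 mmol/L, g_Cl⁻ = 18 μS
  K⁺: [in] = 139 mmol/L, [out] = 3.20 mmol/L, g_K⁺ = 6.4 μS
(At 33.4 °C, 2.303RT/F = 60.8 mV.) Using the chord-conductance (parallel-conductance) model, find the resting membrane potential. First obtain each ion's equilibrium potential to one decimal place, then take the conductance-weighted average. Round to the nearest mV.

-89 mV

E_Cl⁻ = (60.8/-1)·log₁₀(110/4.32) = -85.5 mV
E_K⁺ = (60.8/1)·log₁₀(3.20/139) = -99.6 mV
Vm = (Σ gᵢEᵢ)/(Σ gᵢ) = (18·-85.5 + 6.4·-99.6) / (18 + 6.4)
= -2176.44 / 24.4 = -89.20 mV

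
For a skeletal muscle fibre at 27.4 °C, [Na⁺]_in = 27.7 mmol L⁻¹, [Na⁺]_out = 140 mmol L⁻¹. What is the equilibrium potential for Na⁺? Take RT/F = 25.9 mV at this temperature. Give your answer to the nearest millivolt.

E = (25.9/z) · ln([Na⁺]_out/[Na⁺]_in) with z = +1.
= (25.9/1) · ln(140/27.7) = 25.90 · ln(5.054)
= 25.90 · (1.6202) = 41.96 mV

42 mV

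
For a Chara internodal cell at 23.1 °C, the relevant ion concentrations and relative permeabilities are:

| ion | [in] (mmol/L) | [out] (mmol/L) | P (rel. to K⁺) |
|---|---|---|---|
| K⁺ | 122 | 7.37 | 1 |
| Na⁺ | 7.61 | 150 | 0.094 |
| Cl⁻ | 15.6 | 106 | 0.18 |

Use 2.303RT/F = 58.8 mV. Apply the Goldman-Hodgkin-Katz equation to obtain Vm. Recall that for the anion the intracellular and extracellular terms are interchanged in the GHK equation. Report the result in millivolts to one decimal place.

Vm = 58.8 · log₁₀[(Σ P·[cation]ₒ + Σ P·[anion]ᵢ) / (Σ P·[cation]ᵢ + Σ P·[anion]ₒ)]
Numerator = 1×7.37 + 0.094×150 + 0.18×15.6 = 24.28
Denominator = 1×122 + 0.094×7.61 + 0.18×106 = 141.8
Vm = 58.8 · log₁₀(0.17122) = 58.8 × (-0.7664) = -45.07 mV

-45.1 mV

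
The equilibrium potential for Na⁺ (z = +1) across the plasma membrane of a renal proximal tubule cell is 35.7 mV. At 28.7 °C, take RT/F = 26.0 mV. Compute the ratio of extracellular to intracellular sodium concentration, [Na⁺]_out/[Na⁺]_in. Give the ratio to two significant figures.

3.9

ln([out]/[in]) = E·z/(26.0) = 35.7 × 1 / 26.0 = 1.3731
[out]/[in] = e^(1.3731) = 3.947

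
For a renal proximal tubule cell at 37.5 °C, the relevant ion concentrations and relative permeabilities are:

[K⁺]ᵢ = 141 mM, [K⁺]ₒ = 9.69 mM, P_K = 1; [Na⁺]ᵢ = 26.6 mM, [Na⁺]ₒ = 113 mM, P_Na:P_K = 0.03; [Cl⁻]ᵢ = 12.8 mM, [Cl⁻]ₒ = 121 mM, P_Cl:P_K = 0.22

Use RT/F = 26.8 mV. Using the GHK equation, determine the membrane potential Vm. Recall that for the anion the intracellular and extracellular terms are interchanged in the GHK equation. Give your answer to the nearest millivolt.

-63 mV

Vm = 26.8 · ln[(Σ P·[cation]ₒ + Σ P·[anion]ᵢ) / (Σ P·[cation]ᵢ + Σ P·[anion]ₒ)]
Numerator = 1×9.69 + 0.03×113 + 0.22×12.8 = 15.9
Denominator = 1×141 + 0.03×26.6 + 0.22×121 = 168.4
Vm = 26.8 · ln(0.094384) = 26.8 × (-2.3604) = -63.26 mV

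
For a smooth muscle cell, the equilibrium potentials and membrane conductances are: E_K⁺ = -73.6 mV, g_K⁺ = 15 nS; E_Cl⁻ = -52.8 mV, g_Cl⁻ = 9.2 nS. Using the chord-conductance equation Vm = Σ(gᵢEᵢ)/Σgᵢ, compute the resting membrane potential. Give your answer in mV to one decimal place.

Σ gᵢEᵢ = 15·(-73.6) + 9.2·(-52.8) = -1589.76
Σ gᵢ = 15 + 9.2 = 24.2
Vm = -1589.76 / 24.2 = -65.69 mV

-65.7 mV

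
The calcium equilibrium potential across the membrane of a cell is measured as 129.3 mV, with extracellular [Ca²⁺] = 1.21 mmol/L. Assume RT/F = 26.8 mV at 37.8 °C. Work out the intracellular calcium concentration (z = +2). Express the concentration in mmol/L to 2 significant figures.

0.000078 mmol/L

Nernst: E = (26.8/2) · ln([out]/[in]), so ln([out]/[in]) = 129.3 × 2 / 26.8 = 9.6493.
[out]/[in] = e^(9.6493) = 1.551e+04.
[in] = 1.21 / 1.551e+04 = 7.801e-05 mmol/L.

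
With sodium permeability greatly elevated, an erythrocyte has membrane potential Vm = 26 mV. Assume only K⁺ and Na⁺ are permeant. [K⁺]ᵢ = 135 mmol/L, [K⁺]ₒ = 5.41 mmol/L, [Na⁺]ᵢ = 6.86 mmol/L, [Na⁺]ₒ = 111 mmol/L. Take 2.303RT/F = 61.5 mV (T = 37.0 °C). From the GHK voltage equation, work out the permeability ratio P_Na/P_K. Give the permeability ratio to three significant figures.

3.79

Let α = P_Na/P_K. GHK: Vm = 61.5·log₁₀[(Kₒ + α·Naₒ)/(Kᵢ + α·Naᵢ)].
10^(Vm/61.5) = 10^(26.0/61.5) = 2.6471
So 2.6471·(Kᵢ + α·Naᵢ) = Kₒ + α·Naₒ → α = (2.6471·135.0 − 5.41) / (111.0 − 2.6471·6.86)
α = (357.4 − 5.41) / (111.0 − 18.16) = 351.9/92.84 = 3.791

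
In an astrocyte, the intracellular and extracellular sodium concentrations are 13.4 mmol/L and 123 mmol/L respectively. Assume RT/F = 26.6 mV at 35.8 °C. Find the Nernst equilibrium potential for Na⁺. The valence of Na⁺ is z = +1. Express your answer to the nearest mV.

59 mV

E = (26.6/z) · ln([Na⁺]_out/[Na⁺]_in) with z = +1.
= (26.6/1) · ln(123/13.4) = 26.60 · ln(9.179)
= 26.60 · (2.2169) = 58.97 mV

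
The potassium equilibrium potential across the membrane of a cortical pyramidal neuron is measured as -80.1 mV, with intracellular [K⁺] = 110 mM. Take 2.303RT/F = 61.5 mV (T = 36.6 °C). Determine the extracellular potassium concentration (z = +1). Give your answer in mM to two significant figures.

Nernst: E = (61.5/1) · log₁₀([out]/[in]), so log₁₀([out]/[in]) = -80.1 × 1 / 61.5 = -1.3024.
[out]/[in] = 10^(-1.3024) = 0.04984.
[out] = 0.04984 × 110 = 5.482 mM.

5.5 mM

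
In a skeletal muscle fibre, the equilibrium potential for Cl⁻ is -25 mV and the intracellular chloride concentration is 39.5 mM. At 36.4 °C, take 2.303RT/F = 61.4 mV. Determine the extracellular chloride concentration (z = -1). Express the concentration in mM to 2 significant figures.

Nernst: E = (61.4/-1) · log₁₀([out]/[in]), so log₁₀([out]/[in]) = -25.0 × -1 / 61.4 = 0.4072.
[out]/[in] = 10^(0.4072) = 2.554.
[out] = 2.554 × 39.5 = 100.9 mM.

100 mM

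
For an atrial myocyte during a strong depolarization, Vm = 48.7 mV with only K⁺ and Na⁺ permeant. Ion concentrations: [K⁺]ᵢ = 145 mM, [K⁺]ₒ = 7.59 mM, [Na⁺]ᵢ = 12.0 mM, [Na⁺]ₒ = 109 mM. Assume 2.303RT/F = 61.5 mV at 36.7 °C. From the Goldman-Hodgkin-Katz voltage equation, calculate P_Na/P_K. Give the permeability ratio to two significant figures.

Let α = P_Na/P_K. GHK: Vm = 61.5·log₁₀[(Kₒ + α·Naₒ)/(Kᵢ + α·Naᵢ)].
10^(Vm/61.5) = 10^(48.7/61.5) = 6.1926
So 6.1926·(Kᵢ + α·Naᵢ) = Kₒ + α·Naₒ → α = (6.1926·145.0 − 7.59) / (109.0 − 6.1926·12.0)
α = (897.9 − 7.59) / (109.0 − 74.31) = 890.3/34.69 = 25.67

26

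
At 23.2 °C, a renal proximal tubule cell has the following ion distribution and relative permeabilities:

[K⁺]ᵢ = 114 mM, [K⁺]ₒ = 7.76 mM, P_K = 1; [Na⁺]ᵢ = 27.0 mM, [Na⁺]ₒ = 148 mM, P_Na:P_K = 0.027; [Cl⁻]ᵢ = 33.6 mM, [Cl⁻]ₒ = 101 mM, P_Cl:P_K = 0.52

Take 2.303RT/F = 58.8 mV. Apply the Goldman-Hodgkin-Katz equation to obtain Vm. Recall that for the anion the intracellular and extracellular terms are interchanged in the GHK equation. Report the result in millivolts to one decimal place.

Vm = 58.8 · log₁₀[(Σ P·[cation]ₒ + Σ P·[anion]ᵢ) / (Σ P·[cation]ᵢ + Σ P·[anion]ₒ)]
Numerator = 1×7.76 + 0.027×148 + 0.52×33.6 = 29.23
Denominator = 1×114 + 0.027×27.0 + 0.52×101 = 167.2
Vm = 58.8 · log₁₀(0.17476) = 58.8 × (-0.7576) = -44.54 mV

-44.5 mV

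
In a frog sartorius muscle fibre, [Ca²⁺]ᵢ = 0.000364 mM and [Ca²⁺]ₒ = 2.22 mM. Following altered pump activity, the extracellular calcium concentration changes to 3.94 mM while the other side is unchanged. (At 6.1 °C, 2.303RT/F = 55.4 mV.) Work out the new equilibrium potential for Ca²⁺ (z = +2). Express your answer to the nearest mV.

After the shift: [Ca²⁺]_out = 3.94, [Ca²⁺]_in = 0.000364 mM.
E_new = (55.4/2)·log₁₀(3.94/0.000364) = 27.70 · (4.0344) = 111.75 mV

112 mV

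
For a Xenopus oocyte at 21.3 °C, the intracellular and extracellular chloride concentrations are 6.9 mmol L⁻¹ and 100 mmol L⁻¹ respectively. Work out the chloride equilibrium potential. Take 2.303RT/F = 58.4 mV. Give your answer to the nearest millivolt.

E = (58.4/z) · log₁₀([Cl⁻]_out/[Cl⁻]_in) with z = -1.
For an anion, dividing by z = -1 reverses the sign.
= (58.4/-1) · log₁₀(100/6.9) = -58.40 · log₁₀(14.49)
= -58.40 · (1.1612) = -67.81 mV

-68 mV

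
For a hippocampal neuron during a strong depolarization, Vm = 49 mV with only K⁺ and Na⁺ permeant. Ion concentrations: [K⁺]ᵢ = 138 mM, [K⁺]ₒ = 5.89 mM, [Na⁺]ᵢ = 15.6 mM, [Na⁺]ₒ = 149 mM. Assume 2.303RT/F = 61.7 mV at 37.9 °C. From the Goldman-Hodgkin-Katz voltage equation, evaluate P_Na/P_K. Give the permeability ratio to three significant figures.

Let α = P_Na/P_K. GHK: Vm = 61.7·log₁₀[(Kₒ + α·Naₒ)/(Kᵢ + α·Naᵢ)].
10^(Vm/61.7) = 10^(49.0/61.7) = 6.2254
So 6.2254·(Kᵢ + α·Naᵢ) = Kₒ + α·Naₒ → α = (6.2254·138.0 − 5.89) / (149.0 − 6.2254·15.6)
α = (859.1 − 5.89) / (149.0 − 97.12) = 853.2/51.88 = 16.44

16.4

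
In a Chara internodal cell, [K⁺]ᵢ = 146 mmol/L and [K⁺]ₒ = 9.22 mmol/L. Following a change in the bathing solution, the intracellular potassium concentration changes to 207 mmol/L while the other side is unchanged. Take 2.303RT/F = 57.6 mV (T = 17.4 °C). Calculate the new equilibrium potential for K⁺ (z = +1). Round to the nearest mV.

After the shift: [K⁺]_out = 9.22, [K⁺]_in = 207 mmol/L.
E_new = (57.6/1)·log₁₀(9.22/207) = 57.60 · (-1.3512) = -77.83 mV

-78 mV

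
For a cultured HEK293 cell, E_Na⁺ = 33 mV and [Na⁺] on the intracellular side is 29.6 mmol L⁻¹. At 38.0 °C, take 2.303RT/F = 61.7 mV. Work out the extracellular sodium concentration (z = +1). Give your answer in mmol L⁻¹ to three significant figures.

Nernst: E = (61.7/1) · log₁₀([out]/[in]), so log₁₀([out]/[in]) = 33.0 × 1 / 61.7 = 0.5348.
[out]/[in] = 10^(0.5348) = 3.426.
[out] = 3.426 × 29.6 = 101.4 mmol L⁻¹.

101 mmol L⁻¹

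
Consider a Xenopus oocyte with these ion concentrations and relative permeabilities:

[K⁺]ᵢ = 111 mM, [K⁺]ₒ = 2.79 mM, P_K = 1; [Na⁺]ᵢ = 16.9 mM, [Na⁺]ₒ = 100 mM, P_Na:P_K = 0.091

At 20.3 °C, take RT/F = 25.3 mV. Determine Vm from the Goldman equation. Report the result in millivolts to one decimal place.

-56.9 mV

Vm = 25.3 · ln[(Σ P·[cation]ₒ + Σ P·[anion]ᵢ) / (Σ P·[cation]ᵢ + Σ P·[anion]ₒ)]
Numerator = 1×2.79 + 0.091×100 = 11.89
Denominator = 1×111 + 0.091×16.9 = 112.5
Vm = 25.3 · ln(0.10565) = 25.3 × (-2.2476) = -56.86 mV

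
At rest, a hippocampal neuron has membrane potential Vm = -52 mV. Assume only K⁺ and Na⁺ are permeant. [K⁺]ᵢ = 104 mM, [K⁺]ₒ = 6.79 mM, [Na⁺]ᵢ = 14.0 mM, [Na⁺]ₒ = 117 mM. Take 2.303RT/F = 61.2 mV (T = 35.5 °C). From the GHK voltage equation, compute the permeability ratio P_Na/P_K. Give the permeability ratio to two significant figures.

Let α = P_Na/P_K. GHK: Vm = 61.2·log₁₀[(Kₒ + α·Naₒ)/(Kᵢ + α·Naᵢ)].
10^(Vm/61.2) = 10^(-52.0/61.2) = 0.14136
So 0.14136·(Kᵢ + α·Naᵢ) = Kₒ + α·Naₒ → α = (0.14136·104.0 − 6.79) / (117.0 − 0.14136·14.0)
α = (14.7 − 6.79) / (117.0 − 1.979) = 7.911/115 = 0.06878

0.069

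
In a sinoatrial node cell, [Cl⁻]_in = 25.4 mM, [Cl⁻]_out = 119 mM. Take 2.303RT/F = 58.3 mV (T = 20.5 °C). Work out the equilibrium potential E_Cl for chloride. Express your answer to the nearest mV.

-39 mV

E = (58.3/z) · log₁₀([Cl⁻]_out/[Cl⁻]_in) with z = -1.
For an anion, dividing by z = -1 reverses the sign.
= (58.3/-1) · log₁₀(119/25.4) = -58.30 · log₁₀(4.685)
= -58.30 · (0.6707) = -39.10 mV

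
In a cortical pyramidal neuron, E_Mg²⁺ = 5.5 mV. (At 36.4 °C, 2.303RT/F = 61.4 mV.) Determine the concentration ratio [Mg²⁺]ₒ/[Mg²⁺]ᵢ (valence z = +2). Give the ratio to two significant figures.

1.5

log₁₀([out]/[in]) = E·z/(61.4) = 5.5 × 2 / 61.4 = 0.1792
[out]/[in] = 10^(0.1792) = 1.511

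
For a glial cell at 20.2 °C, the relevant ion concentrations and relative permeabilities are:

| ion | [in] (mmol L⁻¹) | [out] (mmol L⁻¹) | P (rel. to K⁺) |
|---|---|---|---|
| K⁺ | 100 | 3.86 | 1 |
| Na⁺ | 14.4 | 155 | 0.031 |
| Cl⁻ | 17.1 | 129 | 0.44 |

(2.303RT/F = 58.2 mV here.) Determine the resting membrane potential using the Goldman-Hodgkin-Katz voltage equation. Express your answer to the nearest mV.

Vm = 58.2 · log₁₀[(Σ P·[cation]ₒ + Σ P·[anion]ᵢ) / (Σ P·[cation]ᵢ + Σ P·[anion]ₒ)]
Numerator = 1×3.86 + 0.031×155 + 0.44×17.1 = 16.19
Denominator = 1×100 + 0.031×14.4 + 0.44×129 = 157.2
Vm = 58.2 · log₁₀(0.10298) = 58.2 × (-0.9873) = -57.46 mV

-57 mV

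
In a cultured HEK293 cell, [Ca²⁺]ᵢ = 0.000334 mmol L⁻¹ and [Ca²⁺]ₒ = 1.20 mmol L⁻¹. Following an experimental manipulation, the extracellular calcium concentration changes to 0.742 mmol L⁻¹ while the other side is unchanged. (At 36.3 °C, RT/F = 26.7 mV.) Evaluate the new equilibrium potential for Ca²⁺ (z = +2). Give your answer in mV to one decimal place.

After the shift: [Ca²⁺]_out = 0.742, [Ca²⁺]_in = 0.000334 mmol L⁻¹.
E_new = (26.7/2)·ln(0.742/0.000334) = 13.35 · (7.7060) = 102.87 mV

102.9 mV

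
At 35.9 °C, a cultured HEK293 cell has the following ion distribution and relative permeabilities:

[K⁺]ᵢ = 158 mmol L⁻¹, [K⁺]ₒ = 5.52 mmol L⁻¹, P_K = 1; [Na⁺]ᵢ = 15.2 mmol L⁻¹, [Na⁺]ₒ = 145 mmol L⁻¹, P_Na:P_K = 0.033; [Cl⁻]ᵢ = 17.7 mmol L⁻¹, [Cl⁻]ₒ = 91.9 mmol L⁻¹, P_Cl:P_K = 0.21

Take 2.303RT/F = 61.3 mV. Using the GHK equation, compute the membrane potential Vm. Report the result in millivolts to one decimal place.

Vm = 61.3 · log₁₀[(Σ P·[cation]ₒ + Σ P·[anion]ᵢ) / (Σ P·[cation]ᵢ + Σ P·[anion]ₒ)]
Numerator = 1×5.52 + 0.033×145 + 0.21×17.7 = 14.02
Denominator = 1×158 + 0.033×15.2 + 0.21×91.9 = 177.8
Vm = 61.3 · log₁₀(0.078864) = 61.3 × (-1.1031) = -67.62 mV

-67.6 mV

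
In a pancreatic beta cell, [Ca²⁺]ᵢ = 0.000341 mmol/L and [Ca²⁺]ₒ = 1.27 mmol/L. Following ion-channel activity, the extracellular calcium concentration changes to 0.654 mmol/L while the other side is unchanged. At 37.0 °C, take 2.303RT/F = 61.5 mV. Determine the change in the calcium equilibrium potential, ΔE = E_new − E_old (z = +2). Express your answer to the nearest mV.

E_old = (61.5/2)·log₁₀(1.27/0.000341) = 109.81 mV
E_new = (61.5/2)·log₁₀(0.654/0.000341) = 100.95 mV
ΔE = 100.95 − (109.81) = -8.86 mV

-9 mV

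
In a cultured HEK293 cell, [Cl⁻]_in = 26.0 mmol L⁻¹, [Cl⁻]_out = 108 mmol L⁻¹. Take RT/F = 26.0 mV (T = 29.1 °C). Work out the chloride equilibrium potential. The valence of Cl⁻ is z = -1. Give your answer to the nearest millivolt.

E = (26.0/z) · ln([Cl⁻]_out/[Cl⁻]_in) with z = -1.
For an anion, dividing by z = -1 reverses the sign.
= (26.0/-1) · ln(108/26.0) = -26.00 · ln(4.154)
= -26.00 · (1.4240) = -37.02 mV

-37 mV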